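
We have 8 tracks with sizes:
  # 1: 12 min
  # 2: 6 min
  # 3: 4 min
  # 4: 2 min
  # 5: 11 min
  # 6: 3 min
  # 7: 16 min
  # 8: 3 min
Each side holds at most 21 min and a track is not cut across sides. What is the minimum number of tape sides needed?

3

Total = 16 + 12 + 11 + 6 + 4 + 3 + 3 + 2 = 57 min.
Lower bound: ⌈57/21⌉ = 3 tape sides.
A packing using 3 tape sides:
  side 1: 16 + 4 = 20
  side 2: 12 + 6 + 3 = 21
  side 3: 11 + 3 + 2 = 16
This matches the lower bound, so 3 is optimal.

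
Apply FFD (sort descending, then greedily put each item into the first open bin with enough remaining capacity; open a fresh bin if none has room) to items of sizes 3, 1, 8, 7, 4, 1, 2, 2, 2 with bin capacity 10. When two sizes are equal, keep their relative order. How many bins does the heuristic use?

3

Sorted descending: 8, 7, 4, 3, 2, 2, 2, 1, 1.
  8 → bin 1 (new)  [load 8/10]
  7 → bin 2 (new)  [load 7/10]
  4 → bin 3 (new)  [load 4/10]
  3 → bin 2  [load 10/10]
  2 → bin 1  [load 10/10]
  2 → bin 3  [load 6/10]
  2 → bin 3  [load 8/10]
  1 → bin 3  [load 9/10]
  1 → bin 3  [load 10/10]
3 bins opened.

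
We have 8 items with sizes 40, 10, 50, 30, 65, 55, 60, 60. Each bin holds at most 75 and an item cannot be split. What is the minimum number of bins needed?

Total = 65 + 60 + 60 + 55 + 50 + 40 + 30 + 10 = 370.
Lower bound: ⌈370/75⌉ = 5 bins.
Also, 6 items each exceed 75/2, and no two of those can share a bin, so at least 6 bins are needed.
A packing using 6 bins:
  bin 1: 65 + 10 = 75
  bin 2: 60 = 60
  bin 3: 60 = 60
  bin 4: 55 = 55
  bin 5: 50 = 50
  bin 6: 40 + 30 = 70
This matches the lower bound, so 6 is optimal.

6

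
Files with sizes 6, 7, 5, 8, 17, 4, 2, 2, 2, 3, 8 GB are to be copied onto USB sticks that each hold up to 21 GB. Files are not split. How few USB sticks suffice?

Total = 17 + 8 + 8 + 7 + 6 + 5 + 4 + 3 + 2 + 2 + 2 = 64 GB.
Lower bound: ⌈64/21⌉ = 4 USB sticks.
A packing using 4 USB sticks:
  USB stick 1: 17 + 4 = 21
  USB stick 2: 8 + 8 + 5 = 21
  USB stick 3: 7 + 6 + 3 + 2 + 2 = 20
  USB stick 4: 2 = 2
This matches the lower bound, so 4 is optimal.

4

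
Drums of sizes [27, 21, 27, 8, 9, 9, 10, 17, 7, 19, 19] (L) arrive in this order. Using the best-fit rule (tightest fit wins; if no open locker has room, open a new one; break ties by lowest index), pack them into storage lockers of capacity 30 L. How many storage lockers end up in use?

  27 → locker 1 (new)  [load 27/30]
  21 → locker 2 (new)  [load 21/30]
  27 → locker 3 (new)  [load 27/30]
  8 → locker 2  [load 29/30]
  9 → locker 4 (new)  [load 9/30]
  9 → locker 4  [load 18/30]
  10 → locker 4  [load 28/30]
  17 → locker 5 (new)  [load 17/30]
  7 → locker 5  [load 24/30]
  19 → locker 6 (new)  [load 19/30]
  19 → locker 7 (new)  [load 19/30]
7 storage lockers opened.

7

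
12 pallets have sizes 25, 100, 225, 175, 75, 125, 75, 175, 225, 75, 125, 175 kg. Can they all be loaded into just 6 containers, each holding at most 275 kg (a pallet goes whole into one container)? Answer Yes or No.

No

Total = 1575 kg; ⌈1575/275⌉ = 6.
The bound of 6 does not rule out 6, but exhaustive search shows no assignment into 6 containers of capacity 275 kg exists — the minimum is 7.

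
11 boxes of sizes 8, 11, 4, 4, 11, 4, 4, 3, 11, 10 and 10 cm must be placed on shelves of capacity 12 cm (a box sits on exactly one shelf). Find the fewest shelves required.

8

Total = 11 + 11 + 11 + 10 + 10 + 8 + 4 + 4 + 4 + 4 + 3 = 80 cm.
Lower bound: ⌈80/12⌉ = 7 shelves.
A packing using 8 shelves:
  shelf 1: 11 = 11
  shelf 2: 11 = 11
  shelf 3: 11 = 11
  shelf 4: 10 = 10
  shelf 5: 10 = 10
  shelf 6: 8 + 4 = 12
  shelf 7: 4 + 4 + 4 = 12
  shelf 8: 3 = 3
No arrangement into 7 shelves stays within capacity, so 8 is optimal.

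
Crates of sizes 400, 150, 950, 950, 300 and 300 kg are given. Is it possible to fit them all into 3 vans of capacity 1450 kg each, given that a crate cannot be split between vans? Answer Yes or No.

A valid assignment using 3 vans:
  van 1: 950 + 400 = 1350
  van 2: 950 + 300 + 150 = 1400
  van 3: 300 = 300
Every load is within 1450 kg, so 3 vans suffice.

Yes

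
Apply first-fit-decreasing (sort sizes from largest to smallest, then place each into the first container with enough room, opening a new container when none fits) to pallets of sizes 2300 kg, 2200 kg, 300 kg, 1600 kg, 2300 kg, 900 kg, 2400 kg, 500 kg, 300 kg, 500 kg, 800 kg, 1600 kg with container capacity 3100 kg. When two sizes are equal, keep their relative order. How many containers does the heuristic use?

6

Sorted descending: 2400, 2300, 2300, 2200, 1600, 1600, 900, 800, 500, 500, 300, 300.
  2400 → container 1 (new)  [load 2400/3100]
  2300 → container 2 (new)  [load 2300/3100]
  2300 → container 3 (new)  [load 2300/3100]
  2200 → container 4 (new)  [load 2200/3100]
  1600 → container 5 (new)  [load 1600/3100]
  1600 → container 6 (new)  [load 1600/3100]
  900 → container 4  [load 3100/3100]
  800 → container 2  [load 3100/3100]
  500 → container 1  [load 2900/3100]
  500 → container 3  [load 2800/3100]
  300 → container 3  [load 3100/3100]
  300 → container 5  [load 1900/3100]
6 containers opened.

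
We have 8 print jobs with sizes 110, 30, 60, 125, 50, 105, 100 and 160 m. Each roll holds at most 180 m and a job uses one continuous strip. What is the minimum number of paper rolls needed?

5

Total = 160 + 125 + 110 + 105 + 100 + 60 + 50 + 30 = 740 m.
Lower bound: ⌈740/180⌉ = 5 paper rolls.
A packing using 5 paper rolls:
  roll 1: 160 = 160
  roll 2: 125 + 50 = 175
  roll 3: 110 + 60 = 170
  roll 4: 105 + 30 = 135
  roll 5: 100 = 100
This matches the lower bound, so 5 is optimal.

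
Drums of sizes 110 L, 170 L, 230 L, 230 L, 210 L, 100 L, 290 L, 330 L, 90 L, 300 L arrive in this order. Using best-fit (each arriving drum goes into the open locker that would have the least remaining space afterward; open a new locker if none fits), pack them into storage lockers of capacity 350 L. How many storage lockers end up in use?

  110 → locker 1 (new)  [load 110/350]
  170 → locker 1  [load 280/350]
  230 → locker 2 (new)  [load 230/350]
  230 → locker 3 (new)  [load 230/350]
  210 → locker 4 (new)  [load 210/350]
  100 → locker 2  [load 330/350]
  290 → locker 5 (new)  [load 290/350]
  330 → locker 6 (new)  [load 330/350]
  90 → locker 3  [load 320/350]
  300 → locker 7 (new)  [load 300/350]
7 storage lockers opened.

7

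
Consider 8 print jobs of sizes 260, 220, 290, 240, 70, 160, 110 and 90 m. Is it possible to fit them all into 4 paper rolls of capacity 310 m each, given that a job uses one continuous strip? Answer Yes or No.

No

Total = 1440 m; ⌈1440/310⌉ = 5.
At least 5 paper rolls are required, but only 4 are allowed.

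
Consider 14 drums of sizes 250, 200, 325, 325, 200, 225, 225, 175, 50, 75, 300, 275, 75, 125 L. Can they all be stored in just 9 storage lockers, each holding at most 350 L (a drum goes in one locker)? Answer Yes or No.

No

Total = 2825 L; ⌈2825/350⌉ = 9.
The bound of 9 does not rule out 9, but exhaustive search shows no assignment into 9 storage lockers of capacity 350 L exists — the minimum is 10.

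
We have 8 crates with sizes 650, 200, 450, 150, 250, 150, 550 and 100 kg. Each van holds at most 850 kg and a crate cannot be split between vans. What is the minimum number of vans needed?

Total = 650 + 550 + 450 + 250 + 200 + 150 + 150 + 100 = 2500 kg.
Lower bound: ⌈2500/850⌉ = 3 vans.
A packing using 3 vans:
  van 1: 650 + 200 = 850
  van 2: 550 + 250 = 800
  van 3: 450 + 150 + 150 + 100 = 850
This matches the lower bound, so 3 is optimal.

3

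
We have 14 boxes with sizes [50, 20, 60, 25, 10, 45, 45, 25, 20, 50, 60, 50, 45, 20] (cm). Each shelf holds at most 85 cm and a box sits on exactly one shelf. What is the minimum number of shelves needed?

Total = 60 + 60 + 50 + 50 + 50 + 45 + 45 + 45 + 25 + 25 + 20 + 20 + 20 + 10 = 525 cm.
Lower bound: ⌈525/85⌉ = 7 shelves.
Also, 8 boxes each exceed 85/2 cm, and no two of those can share a shelf, so at least 8 shelves are needed.
A packing using 8 shelves:
  shelf 1: 60 + 25 = 85
  shelf 2: 60 + 25 = 85
  shelf 3: 50 + 20 + 10 = 80
  shelf 4: 50 + 20 = 70
  shelf 5: 50 + 20 = 70
  shelf 6: 45 = 45
  shelf 7: 45 = 45
  shelf 8: 45 = 45
This matches the lower bound, so 8 is optimal.

8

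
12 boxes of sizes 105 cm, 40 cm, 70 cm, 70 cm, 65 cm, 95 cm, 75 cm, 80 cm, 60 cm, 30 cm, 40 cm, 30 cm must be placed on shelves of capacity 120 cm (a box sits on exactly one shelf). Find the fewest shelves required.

Total = 105 + 95 + 80 + 75 + 70 + 70 + 65 + 60 + 40 + 40 + 30 + 30 = 760 cm.
Lower bound: ⌈760/120⌉ = 7 shelves.
A packing using 8 shelves:
  shelf 1: 105 = 105
  shelf 2: 95 = 95
  shelf 3: 80 + 40 = 120
  shelf 4: 75 + 40 = 115
  shelf 5: 70 + 30 = 100
  shelf 6: 70 + 30 = 100
  shelf 7: 65 = 65
  shelf 8: 60 = 60
No arrangement into 7 shelves stays within capacity, so 8 is optimal.

8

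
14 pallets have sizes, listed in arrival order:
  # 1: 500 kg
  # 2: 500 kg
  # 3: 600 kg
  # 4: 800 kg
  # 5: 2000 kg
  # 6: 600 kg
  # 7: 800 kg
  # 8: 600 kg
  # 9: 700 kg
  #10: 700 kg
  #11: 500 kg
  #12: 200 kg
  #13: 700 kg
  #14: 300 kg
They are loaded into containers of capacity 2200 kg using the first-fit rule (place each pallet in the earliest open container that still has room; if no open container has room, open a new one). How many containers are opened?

5

  500 → container 1 (new)  [load 500/2200]
  500 → container 1  [load 1000/2200]
  600 → container 1  [load 1600/2200]
  800 → container 2 (new)  [load 800/2200]
  2000 → container 3 (new)  [load 2000/2200]
  600 → container 1  [load 2200/2200]
  800 → container 2  [load 1600/2200]
  600 → container 2  [load 2200/2200]
  700 → container 4 (new)  [load 700/2200]
  700 → container 4  [load 1400/2200]
  500 → container 4  [load 1900/2200]
  200 → container 3  [load 2200/2200]
  700 → container 5 (new)  [load 700/2200]
  300 → container 4  [load 2200/2200]
5 containers opened.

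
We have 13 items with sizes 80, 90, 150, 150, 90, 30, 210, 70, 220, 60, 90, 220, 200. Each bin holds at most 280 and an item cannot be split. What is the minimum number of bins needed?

Total = 220 + 220 + 210 + 200 + 150 + 150 + 90 + 90 + 90 + 80 + 70 + 60 + 30 = 1660.
Lower bound: ⌈1660/280⌉ = 6 bins.
A packing using 7 bins:
  bin 1: 220 + 60 = 280
  bin 2: 220 + 30 = 250
  bin 3: 210 + 70 = 280
  bin 4: 200 + 80 = 280
  bin 5: 150 + 90 = 240
  bin 6: 150 + 90 = 240
  bin 7: 90 = 90
No arrangement into 6 bins stays within capacity, so 7 is optimal.

7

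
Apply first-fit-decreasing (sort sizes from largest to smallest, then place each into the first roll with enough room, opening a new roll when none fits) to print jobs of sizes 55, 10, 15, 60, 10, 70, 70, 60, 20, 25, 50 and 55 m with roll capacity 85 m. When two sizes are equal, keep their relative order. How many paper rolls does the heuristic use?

Sorted descending: 70, 70, 60, 60, 55, 55, 50, 25, 20, 15, 10, 10.
  70 → roll 1 (new)  [load 70/85]
  70 → roll 2 (new)  [load 70/85]
  60 → roll 3 (new)  [load 60/85]
  60 → roll 4 (new)  [load 60/85]
  55 → roll 5 (new)  [load 55/85]
  55 → roll 6 (new)  [load 55/85]
  50 → roll 7 (new)  [load 50/85]
  25 → roll 3  [load 85/85]
  20 → roll 4  [load 80/85]
  15 → roll 1  [load 85/85]
  10 → roll 2  [load 80/85]
  10 → roll 5  [load 65/85]
7 paper rolls opened.

7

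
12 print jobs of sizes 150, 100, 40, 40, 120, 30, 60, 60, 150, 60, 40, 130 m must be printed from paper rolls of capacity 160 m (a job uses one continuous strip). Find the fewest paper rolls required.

Total = 150 + 150 + 130 + 120 + 100 + 60 + 60 + 60 + 40 + 40 + 40 + 30 = 980 m.
Lower bound: ⌈980/160⌉ = 7 paper rolls.
A packing using 7 paper rolls:
  roll 1: 150 = 150
  roll 2: 150 = 150
  roll 3: 130 + 30 = 160
  roll 4: 120 + 40 = 160
  roll 5: 100 + 60 = 160
  roll 6: 60 + 60 + 40 = 160
  roll 7: 40 = 40
This matches the lower bound, so 7 is optimal.

7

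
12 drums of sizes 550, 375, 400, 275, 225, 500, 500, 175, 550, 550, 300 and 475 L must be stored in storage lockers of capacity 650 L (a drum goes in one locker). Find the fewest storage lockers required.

Total = 550 + 550 + 550 + 500 + 500 + 475 + 400 + 375 + 300 + 275 + 225 + 175 = 4875 L.
Lower bound: ⌈4875/650⌉ = 8 storage lockers.
A packing using 9 storage lockers:
  locker 1: 550 = 550
  locker 2: 550 = 550
  locker 3: 550 = 550
  locker 4: 500 = 500
  locker 5: 500 = 500
  locker 6: 475 + 175 = 650
  locker 7: 400 + 225 = 625
  locker 8: 375 + 275 = 650
  locker 9: 300 = 300
No arrangement into 8 storage lockers stays within capacity, so 9 is optimal.

9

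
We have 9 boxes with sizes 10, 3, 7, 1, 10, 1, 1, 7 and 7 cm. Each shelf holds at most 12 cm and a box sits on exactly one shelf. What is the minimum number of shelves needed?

5

Total = 10 + 10 + 7 + 7 + 7 + 3 + 1 + 1 + 1 = 47 cm.
Lower bound: ⌈47/12⌉ = 4 shelves.
Also, 5 boxes each exceed 6 cm, and no two of those can share a shelf, so at least 5 shelves are needed.
A packing using 5 shelves:
  shelf 1: 10 + 1 + 1 = 12
  shelf 2: 10 + 1 = 11
  shelf 3: 7 + 3 = 10
  shelf 4: 7 = 7
  shelf 5: 7 = 7
This matches the lower bound, so 5 is optimal.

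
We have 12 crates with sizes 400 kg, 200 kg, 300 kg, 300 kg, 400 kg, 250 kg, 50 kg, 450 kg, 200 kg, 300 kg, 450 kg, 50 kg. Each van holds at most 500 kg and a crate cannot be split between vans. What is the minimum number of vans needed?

Total = 450 + 450 + 400 + 400 + 300 + 300 + 300 + 250 + 200 + 200 + 50 + 50 = 3350 kg.
Lower bound: ⌈3350/500⌉ = 7 vans.
A packing using 8 vans:
  van 1: 450 + 50 = 500
  van 2: 450 + 50 = 500
  van 3: 400 = 400
  van 4: 400 = 400
  van 5: 300 + 200 = 500
  van 6: 300 + 200 = 500
  van 7: 300 = 300
  van 8: 250 = 250
No arrangement into 7 vans stays within capacity, so 8 is optimal.

8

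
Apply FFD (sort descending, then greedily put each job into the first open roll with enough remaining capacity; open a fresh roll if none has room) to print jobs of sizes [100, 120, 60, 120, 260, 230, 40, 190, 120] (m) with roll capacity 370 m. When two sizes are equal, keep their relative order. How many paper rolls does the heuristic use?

4

Sorted descending: 260, 230, 190, 120, 120, 120, 100, 60, 40.
  260 → roll 1 (new)  [load 260/370]
  230 → roll 2 (new)  [load 230/370]
  190 → roll 3 (new)  [load 190/370]
  120 → roll 2  [load 350/370]
  120 → roll 3  [load 310/370]
  120 → roll 4 (new)  [load 120/370]
  100 → roll 1  [load 360/370]
  60 → roll 3  [load 370/370]
  40 → roll 4  [load 160/370]
4 paper rolls opened.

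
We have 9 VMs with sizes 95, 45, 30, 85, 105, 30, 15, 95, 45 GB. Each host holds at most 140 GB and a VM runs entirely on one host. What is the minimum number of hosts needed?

4

Total = 105 + 95 + 95 + 85 + 45 + 45 + 30 + 30 + 15 = 545 GB.
Lower bound: ⌈545/140⌉ = 4 hosts.
A packing using 4 hosts:
  host 1: 105 + 30 = 135
  host 2: 95 + 45 = 140
  host 3: 95 + 45 = 140
  host 4: 85 + 30 + 15 = 130
This matches the lower bound, so 4 is optimal.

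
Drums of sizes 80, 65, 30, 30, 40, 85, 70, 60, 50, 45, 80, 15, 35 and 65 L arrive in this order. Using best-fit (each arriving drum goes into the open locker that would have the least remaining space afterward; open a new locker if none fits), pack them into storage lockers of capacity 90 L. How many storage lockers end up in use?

  80 → locker 1 (new)  [load 80/90]
  65 → locker 2 (new)  [load 65/90]
  30 → locker 3 (new)  [load 30/90]
  30 → locker 3  [load 60/90]
  40 → locker 4 (new)  [load 40/90]
  85 → locker 5 (new)  [load 85/90]
  70 → locker 6 (new)  [load 70/90]
  60 → locker 7 (new)  [load 60/90]
  50 → locker 4  [load 90/90]
  45 → locker 8 (new)  [load 45/90]
  80 → locker 9 (new)  [load 80/90]
  15 → locker 6  [load 85/90]
  35 → locker 8  [load 80/90]
  65 → locker 10 (new)  [load 65/90]
10 storage lockers opened.

10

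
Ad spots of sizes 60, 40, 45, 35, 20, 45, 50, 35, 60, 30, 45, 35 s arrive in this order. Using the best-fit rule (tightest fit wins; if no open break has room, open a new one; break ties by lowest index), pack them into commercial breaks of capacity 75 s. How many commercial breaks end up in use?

8

  60 → break 1 (new)  [load 60/75]
  40 → break 2 (new)  [load 40/75]
  45 → break 3 (new)  [load 45/75]
  35 → break 2  [load 75/75]
  20 → break 3  [load 65/75]
  45 → break 4 (new)  [load 45/75]
  50 → break 5 (new)  [load 50/75]
  35 → break 6 (new)  [load 35/75]
  60 → break 7 (new)  [load 60/75]
  30 → break 4  [load 75/75]
  45 → break 8 (new)  [load 45/75]
  35 → break 6  [load 70/75]
8 commercial breaks opened.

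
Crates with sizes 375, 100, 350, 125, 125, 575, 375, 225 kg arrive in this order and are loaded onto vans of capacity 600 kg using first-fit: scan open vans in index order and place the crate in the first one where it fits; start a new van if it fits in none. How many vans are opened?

4

  375 → van 1 (new)  [load 375/600]
  100 → van 1  [load 475/600]
  350 → van 2 (new)  [load 350/600]
  125 → van 1  [load 600/600]
  125 → van 2  [load 475/600]
  575 → van 3 (new)  [load 575/600]
  375 → van 4 (new)  [load 375/600]
  225 → van 4  [load 600/600]
4 vans opened.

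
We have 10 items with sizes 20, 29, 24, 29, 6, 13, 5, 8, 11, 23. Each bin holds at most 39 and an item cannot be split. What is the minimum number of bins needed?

5

Total = 29 + 29 + 24 + 23 + 20 + 13 + 11 + 8 + 6 + 5 = 168.
Lower bound: ⌈168/39⌉ = 5 bins.
A packing using 5 bins:
  bin 1: 29 + 8 = 37
  bin 2: 29 + 6 = 35
  bin 3: 24 + 13 = 37
  bin 4: 23 + 11 + 5 = 39
  bin 5: 20 = 20
This matches the lower bound, so 5 is optimal.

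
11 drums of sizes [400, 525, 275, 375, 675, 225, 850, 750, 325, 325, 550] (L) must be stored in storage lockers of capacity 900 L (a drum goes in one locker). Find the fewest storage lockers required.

Total = 850 + 750 + 675 + 550 + 525 + 400 + 375 + 325 + 325 + 275 + 225 = 5275 L.
Lower bound: ⌈5275/900⌉ = 6 storage lockers.
A packing using 7 storage lockers:
  locker 1: 850 = 850
  locker 2: 750 = 750
  locker 3: 675 + 225 = 900
  locker 4: 550 + 325 = 875
  locker 5: 525 + 375 = 900
  locker 6: 400 + 325 = 725
  locker 7: 275 = 275
No arrangement into 6 storage lockers stays within capacity, so 7 is optimal.

7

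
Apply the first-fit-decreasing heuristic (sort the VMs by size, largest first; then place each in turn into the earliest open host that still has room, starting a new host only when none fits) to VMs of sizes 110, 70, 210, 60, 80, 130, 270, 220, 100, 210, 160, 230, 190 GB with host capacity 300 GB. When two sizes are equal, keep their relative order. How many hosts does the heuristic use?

Sorted descending: 270, 230, 220, 210, 210, 190, 160, 130, 110, 100, 80, 70, 60.
  270 → host 1 (new)  [load 270/300]
  230 → host 2 (new)  [load 230/300]
  220 → host 3 (new)  [load 220/300]
  210 → host 4 (new)  [load 210/300]
  210 → host 5 (new)  [load 210/300]
  190 → host 6 (new)  [load 190/300]
  160 → host 7 (new)  [load 160/300]
  130 → host 7  [load 290/300]
  110 → host 6  [load 300/300]
  100 → host 8 (new)  [load 100/300]
  80 → host 3  [load 300/300]
  70 → host 2  [load 300/300]
  60 → host 4  [load 270/300]
8 hosts opened.

8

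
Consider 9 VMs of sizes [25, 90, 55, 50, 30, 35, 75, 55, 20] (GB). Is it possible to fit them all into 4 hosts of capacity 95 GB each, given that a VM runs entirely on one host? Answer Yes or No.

Total = 435 GB; ⌈435/95⌉ = 5.
At least 5 hosts are required, but only 4 are allowed.

No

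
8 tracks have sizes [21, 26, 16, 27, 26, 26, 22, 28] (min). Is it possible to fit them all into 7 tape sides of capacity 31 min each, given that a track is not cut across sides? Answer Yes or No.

No

Total = 192 min; ⌈192/31⌉ = 7.
8 tracks each exceed half the capacity and cannot share a side, forcing at least 8 tape sides.
At least 8 tape sides are required, but only 7 are allowed.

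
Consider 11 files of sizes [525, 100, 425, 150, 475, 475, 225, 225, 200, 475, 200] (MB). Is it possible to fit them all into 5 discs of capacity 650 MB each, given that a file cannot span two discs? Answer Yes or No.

No

Total = 3475 MB; ⌈3475/650⌉ = 6.
At least 6 discs are required, but only 5 are allowed.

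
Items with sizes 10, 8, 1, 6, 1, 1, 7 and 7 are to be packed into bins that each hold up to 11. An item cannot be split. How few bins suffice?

5

Total = 10 + 8 + 7 + 7 + 6 + 1 + 1 + 1 = 41.
Lower bound: ⌈41/11⌉ = 4 bins.
Also, 5 items each exceed 11/2, and no two of those can share a bin, so at least 5 bins are needed.
A packing using 5 bins:
  bin 1: 10 + 1 = 11
  bin 2: 8 + 1 + 1 = 10
  bin 3: 7 = 7
  bin 4: 7 = 7
  bin 5: 6 = 6
This matches the lower bound, so 5 is optimal.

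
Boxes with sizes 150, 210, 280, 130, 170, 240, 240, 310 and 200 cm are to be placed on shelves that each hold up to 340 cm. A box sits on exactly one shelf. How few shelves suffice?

7

Total = 310 + 280 + 240 + 240 + 210 + 200 + 170 + 150 + 130 = 1930 cm.
Lower bound: ⌈1930/340⌉ = 6 shelves.
A packing using 7 shelves:
  shelf 1: 310 = 310
  shelf 2: 280 = 280
  shelf 3: 240 = 240
  shelf 4: 240 = 240
  shelf 5: 210 + 130 = 340
  shelf 6: 200 = 200
  shelf 7: 170 + 150 = 320
No arrangement into 6 shelves stays within capacity, so 7 is optimal.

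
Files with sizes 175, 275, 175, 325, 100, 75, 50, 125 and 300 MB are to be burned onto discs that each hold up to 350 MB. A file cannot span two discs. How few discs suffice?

5

Total = 325 + 300 + 275 + 175 + 175 + 125 + 100 + 75 + 50 = 1600 MB.
Lower bound: ⌈1600/350⌉ = 5 discs.
A packing using 5 discs:
  disc 1: 325 = 325
  disc 2: 300 + 50 = 350
  disc 3: 275 + 75 = 350
  disc 4: 175 + 175 = 350
  disc 5: 125 + 100 = 225
This matches the lower bound, so 5 is optimal.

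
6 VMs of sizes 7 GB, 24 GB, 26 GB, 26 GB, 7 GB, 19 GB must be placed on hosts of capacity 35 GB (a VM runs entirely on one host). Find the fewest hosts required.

4

Total = 26 + 26 + 24 + 19 + 7 + 7 = 109 GB.
Lower bound: ⌈109/35⌉ = 4 hosts.
A packing using 4 hosts:
  host 1: 26 + 7 = 33
  host 2: 26 + 7 = 33
  host 3: 24 = 24
  host 4: 19 = 19
This matches the lower bound, so 4 is optimal.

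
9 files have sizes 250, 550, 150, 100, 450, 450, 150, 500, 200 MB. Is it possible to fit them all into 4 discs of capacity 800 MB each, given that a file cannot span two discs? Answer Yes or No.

A valid assignment using 4 discs:
  disc 1: 550 + 250 = 800
  disc 2: 500 + 200 + 100 = 800
  disc 3: 450 + 150 + 150 = 750
  disc 4: 450 = 450
Every load is within 800 MB, so 4 discs suffice.

Yes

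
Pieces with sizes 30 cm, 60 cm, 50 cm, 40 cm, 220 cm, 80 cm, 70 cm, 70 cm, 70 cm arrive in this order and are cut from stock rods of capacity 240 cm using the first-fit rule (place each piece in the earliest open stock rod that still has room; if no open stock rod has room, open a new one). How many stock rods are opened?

4

  30 → stock rod 1 (new)  [load 30/240]
  60 → stock rod 1  [load 90/240]
  50 → stock rod 1  [load 140/240]
  40 → stock rod 1  [load 180/240]
  220 → stock rod 2 (new)  [load 220/240]
  80 → stock rod 3 (new)  [load 80/240]
  70 → stock rod 3  [load 150/240]
  70 → stock rod 3  [load 220/240]
  70 → stock rod 4 (new)  [load 70/240]
4 stock rods opened.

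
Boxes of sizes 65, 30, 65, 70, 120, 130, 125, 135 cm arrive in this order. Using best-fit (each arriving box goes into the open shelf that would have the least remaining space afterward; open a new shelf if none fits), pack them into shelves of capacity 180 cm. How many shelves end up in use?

6

  65 → shelf 1 (new)  [load 65/180]
  30 → shelf 1  [load 95/180]
  65 → shelf 1  [load 160/180]
  70 → shelf 2 (new)  [load 70/180]
  120 → shelf 3 (new)  [load 120/180]
  130 → shelf 4 (new)  [load 130/180]
  125 → shelf 5 (new)  [load 125/180]
  135 → shelf 6 (new)  [load 135/180]
6 shelves opened.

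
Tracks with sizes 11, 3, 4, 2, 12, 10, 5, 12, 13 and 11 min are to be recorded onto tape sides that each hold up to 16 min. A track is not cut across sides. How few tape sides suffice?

6

Total = 13 + 12 + 12 + 11 + 11 + 10 + 5 + 4 + 3 + 2 = 83 min.
Lower bound: ⌈83/16⌉ = 6 tape sides.
A packing using 6 tape sides:
  side 1: 13 + 3 = 16
  side 2: 12 + 4 = 16
  side 3: 12 + 2 = 14
  side 4: 11 + 5 = 16
  side 5: 11 = 11
  side 6: 10 = 10
This matches the lower bound, so 6 is optimal.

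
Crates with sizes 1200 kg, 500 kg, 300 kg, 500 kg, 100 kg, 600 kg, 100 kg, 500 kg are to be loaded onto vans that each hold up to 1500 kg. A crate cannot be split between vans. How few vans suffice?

3

Total = 1200 + 600 + 500 + 500 + 500 + 300 + 100 + 100 = 3800 kg.
Lower bound: ⌈3800/1500⌉ = 3 vans.
A packing using 3 vans:
  van 1: 1200 + 300 = 1500
  van 2: 600 + 500 + 100 + 100 = 1300
  van 3: 500 + 500 = 1000
This matches the lower bound, so 3 is optimal.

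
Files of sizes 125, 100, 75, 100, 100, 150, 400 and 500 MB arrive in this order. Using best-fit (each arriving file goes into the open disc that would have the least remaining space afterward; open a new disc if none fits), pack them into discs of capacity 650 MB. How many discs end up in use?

3

  125 → disc 1 (new)  [load 125/650]
  100 → disc 1  [load 225/650]
  75 → disc 1  [load 300/650]
  100 → disc 1  [load 400/650]
  100 → disc 1  [load 500/650]
  150 → disc 1  [load 650/650]
  400 → disc 2 (new)  [load 400/650]
  500 → disc 3 (new)  [load 500/650]
3 discs opened.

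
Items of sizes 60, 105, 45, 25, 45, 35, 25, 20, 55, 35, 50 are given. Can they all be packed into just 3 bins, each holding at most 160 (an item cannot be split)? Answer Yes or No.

No

Total = 500; ⌈500/160⌉ = 4.
At least 4 bins are required, but only 3 are allowed.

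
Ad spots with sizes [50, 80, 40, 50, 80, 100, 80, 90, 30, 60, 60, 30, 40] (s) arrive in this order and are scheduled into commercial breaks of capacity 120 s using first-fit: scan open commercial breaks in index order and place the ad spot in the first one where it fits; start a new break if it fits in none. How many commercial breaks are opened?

8

  50 → break 1 (new)  [load 50/120]
  80 → break 2 (new)  [load 80/120]
  40 → break 1  [load 90/120]
  50 → break 3 (new)  [load 50/120]
  80 → break 4 (new)  [load 80/120]
  100 → break 5 (new)  [load 100/120]
  80 → break 6 (new)  [load 80/120]
  90 → break 7 (new)  [load 90/120]
  30 → break 1  [load 120/120]
  60 → break 3  [load 110/120]
  60 → break 8 (new)  [load 60/120]
  30 → break 2  [load 110/120]
  40 → break 4  [load 120/120]
8 commercial breaks opened.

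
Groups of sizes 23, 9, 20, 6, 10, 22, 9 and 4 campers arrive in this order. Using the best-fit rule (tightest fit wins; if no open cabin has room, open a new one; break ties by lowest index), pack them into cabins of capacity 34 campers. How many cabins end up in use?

4

  23 → cabin 1 (new)  [load 23/34]
  9 → cabin 1  [load 32/34]
  20 → cabin 2 (new)  [load 20/34]
  6 → cabin 2  [load 26/34]
  10 → cabin 3 (new)  [load 10/34]
  22 → cabin 3  [load 32/34]
  9 → cabin 4 (new)  [load 9/34]
  4 → cabin 2  [load 30/34]
4 cabins opened.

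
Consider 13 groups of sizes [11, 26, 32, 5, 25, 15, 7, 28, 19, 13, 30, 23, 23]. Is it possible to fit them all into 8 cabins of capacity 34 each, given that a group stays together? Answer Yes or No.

Total = 257; ⌈257/34⌉ = 8.
The bound of 8 does not rule out 8, but exhaustive search shows no assignment into 8 cabins of capacity 34 exists — the minimum is 9.

No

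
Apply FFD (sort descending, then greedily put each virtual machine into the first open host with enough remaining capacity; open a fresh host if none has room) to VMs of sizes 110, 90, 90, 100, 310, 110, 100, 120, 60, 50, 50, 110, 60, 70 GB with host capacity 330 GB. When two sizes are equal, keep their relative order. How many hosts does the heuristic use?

Sorted descending: 310, 120, 110, 110, 110, 100, 100, 90, 90, 70, 60, 60, 50, 50.
  310 → host 1 (new)  [load 310/330]
  120 → host 2 (new)  [load 120/330]
  110 → host 2  [load 230/330]
  110 → host 3 (new)  [load 110/330]
  110 → host 3  [load 220/330]
  100 → host 2  [load 330/330]
  100 → host 3  [load 320/330]
  90 → host 4 (new)  [load 90/330]
  90 → host 4  [load 180/330]
  70 → host 4  [load 250/330]
  60 → host 4  [load 310/330]
  60 → host 5 (new)  [load 60/330]
  50 → host 5  [load 110/330]
  50 → host 5  [load 160/330]
5 hosts opened.

5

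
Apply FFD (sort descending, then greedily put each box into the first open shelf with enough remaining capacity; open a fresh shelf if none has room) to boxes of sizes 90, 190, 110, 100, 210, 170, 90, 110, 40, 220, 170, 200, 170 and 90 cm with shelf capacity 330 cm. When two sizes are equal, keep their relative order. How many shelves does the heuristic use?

7

Sorted descending: 220, 210, 200, 190, 170, 170, 170, 110, 110, 100, 90, 90, 90, 40.
  220 → shelf 1 (new)  [load 220/330]
  210 → shelf 2 (new)  [load 210/330]
  200 → shelf 3 (new)  [load 200/330]
  190 → shelf 4 (new)  [load 190/330]
  170 → shelf 5 (new)  [load 170/330]
  170 → shelf 6 (new)  [load 170/330]
  170 → shelf 7 (new)  [load 170/330]
  110 → shelf 1  [load 330/330]
  110 → shelf 2  [load 320/330]
  100 → shelf 3  [load 300/330]
  90 → shelf 4  [load 280/330]
  90 → shelf 5  [load 260/330]
  90 → shelf 6  [load 260/330]
  40 → shelf 4  [load 320/330]
7 shelves opened.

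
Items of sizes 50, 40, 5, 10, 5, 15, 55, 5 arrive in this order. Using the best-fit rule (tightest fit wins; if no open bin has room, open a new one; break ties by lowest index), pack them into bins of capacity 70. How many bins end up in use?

3

  50 → bin 1 (new)  [load 50/70]
  40 → bin 2 (new)  [load 40/70]
  5 → bin 1  [load 55/70]
  10 → bin 1  [load 65/70]
  5 → bin 1  [load 70/70]
  15 → bin 2  [load 55/70]
  55 → bin 3 (new)  [load 55/70]
  5 → bin 2  [load 60/70]
3 bins opened.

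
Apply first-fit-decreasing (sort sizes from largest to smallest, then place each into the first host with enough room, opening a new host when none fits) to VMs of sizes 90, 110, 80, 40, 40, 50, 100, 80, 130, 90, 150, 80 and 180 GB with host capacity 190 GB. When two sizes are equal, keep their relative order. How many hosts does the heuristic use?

Sorted descending: 180, 150, 130, 110, 100, 90, 90, 80, 80, 80, 50, 40, 40.
  180 → host 1 (new)  [load 180/190]
  150 → host 2 (new)  [load 150/190]
  130 → host 3 (new)  [load 130/190]
  110 → host 4 (new)  [load 110/190]
  100 → host 5 (new)  [load 100/190]
  90 → host 5  [load 190/190]
  90 → host 6 (new)  [load 90/190]
  80 → host 4  [load 190/190]
  80 → host 6  [load 170/190]
  80 → host 7 (new)  [load 80/190]
  50 → host 3  [load 180/190]
  40 → host 2  [load 190/190]
  40 → host 7  [load 120/190]
7 hosts opened.

7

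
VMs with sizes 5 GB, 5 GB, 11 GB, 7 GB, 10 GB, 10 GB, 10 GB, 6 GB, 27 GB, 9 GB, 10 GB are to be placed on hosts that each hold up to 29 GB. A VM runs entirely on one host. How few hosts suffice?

Total = 27 + 11 + 10 + 10 + 10 + 10 + 9 + 7 + 6 + 5 + 5 = 110 GB.
Lower bound: ⌈110/29⌉ = 4 hosts.
A packing using 4 hosts:
  host 1: 27 = 27
  host 2: 11 + 10 + 7 = 28
  host 3: 10 + 10 + 9 = 29
  host 4: 10 + 6 + 5 + 5 = 26
This matches the lower bound, so 4 is optimal.

4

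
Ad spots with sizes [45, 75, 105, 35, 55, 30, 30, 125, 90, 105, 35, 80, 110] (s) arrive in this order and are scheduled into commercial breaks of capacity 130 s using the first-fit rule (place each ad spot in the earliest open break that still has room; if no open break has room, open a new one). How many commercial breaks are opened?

  45 → break 1 (new)  [load 45/130]
  75 → break 1  [load 120/130]
  105 → break 2 (new)  [load 105/130]
  35 → break 3 (new)  [load 35/130]
  55 → break 3  [load 90/130]
  30 → break 3  [load 120/130]
  30 → break 4 (new)  [load 30/130]
  125 → break 5 (new)  [load 125/130]
  90 → break 4  [load 120/130]
  105 → break 6 (new)  [load 105/130]
  35 → break 7 (new)  [load 35/130]
  80 → break 7  [load 115/130]
  110 → break 8 (new)  [load 110/130]
8 commercial breaks opened.

8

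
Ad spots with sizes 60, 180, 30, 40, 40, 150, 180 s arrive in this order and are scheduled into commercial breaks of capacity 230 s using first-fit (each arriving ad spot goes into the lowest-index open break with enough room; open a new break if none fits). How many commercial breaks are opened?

4

  60 → break 1 (new)  [load 60/230]
  180 → break 2 (new)  [load 180/230]
  30 → break 1  [load 90/230]
  40 → break 1  [load 130/230]
  40 → break 1  [load 170/230]
  150 → break 3 (new)  [load 150/230]
  180 → break 4 (new)  [load 180/230]
4 commercial breaks opened.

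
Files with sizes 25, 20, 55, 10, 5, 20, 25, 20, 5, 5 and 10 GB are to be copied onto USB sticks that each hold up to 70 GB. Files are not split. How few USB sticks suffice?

3

Total = 55 + 25 + 25 + 20 + 20 + 20 + 10 + 10 + 5 + 5 + 5 = 200 GB.
Lower bound: ⌈200/70⌉ = 3 USB sticks.
A packing using 3 USB sticks:
  USB stick 1: 55 + 10 + 5 = 70
  USB stick 2: 25 + 25 + 20 = 70
  USB stick 3: 20 + 20 + 10 + 5 + 5 = 60
This matches the lower bound, so 3 is optimal.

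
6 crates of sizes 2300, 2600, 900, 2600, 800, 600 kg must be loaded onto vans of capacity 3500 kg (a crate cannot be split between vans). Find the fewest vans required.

Total = 2600 + 2600 + 2300 + 900 + 800 + 600 = 9800 kg.
Lower bound: ⌈9800/3500⌉ = 3 vans.
A packing using 3 vans:
  van 1: 2600 + 900 = 3500
  van 2: 2600 + 800 = 3400
  van 3: 2300 + 600 = 2900
This matches the lower bound, so 3 is optimal.

3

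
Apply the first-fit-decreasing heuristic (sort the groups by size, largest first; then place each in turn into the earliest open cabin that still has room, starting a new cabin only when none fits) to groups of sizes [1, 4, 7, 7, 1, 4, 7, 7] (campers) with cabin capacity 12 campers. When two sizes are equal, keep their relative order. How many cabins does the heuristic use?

Sorted descending: 7, 7, 7, 7, 4, 4, 1, 1.
  7 → cabin 1 (new)  [load 7/12]
  7 → cabin 2 (new)  [load 7/12]
  7 → cabin 3 (new)  [load 7/12]
  7 → cabin 4 (new)  [load 7/12]
  4 → cabin 1  [load 11/12]
  4 → cabin 2  [load 11/12]
  1 → cabin 1  [load 12/12]
  1 → cabin 2  [load 12/12]
4 cabins opened.

4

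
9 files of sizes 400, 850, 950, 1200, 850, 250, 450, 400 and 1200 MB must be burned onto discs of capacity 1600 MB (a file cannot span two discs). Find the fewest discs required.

Total = 1200 + 1200 + 950 + 850 + 850 + 450 + 400 + 400 + 250 = 6550 MB.
Lower bound: ⌈6550/1600⌉ = 5 discs.
A packing using 5 discs:
  disc 1: 1200 + 400 = 1600
  disc 2: 1200 + 400 = 1600
  disc 3: 950 + 450 = 1400
  disc 4: 850 + 250 = 1100
  disc 5: 850 = 850
This matches the lower bound, so 5 is optimal.

5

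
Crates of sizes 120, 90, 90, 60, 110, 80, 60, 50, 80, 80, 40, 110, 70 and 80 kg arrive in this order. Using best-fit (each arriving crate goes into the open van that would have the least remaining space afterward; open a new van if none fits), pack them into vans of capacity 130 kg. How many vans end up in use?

  120 → van 1 (new)  [load 120/130]
  90 → van 2 (new)  [load 90/130]
  90 → van 3 (new)  [load 90/130]
  60 → van 4 (new)  [load 60/130]
  110 → van 5 (new)  [load 110/130]
  80 → van 6 (new)  [load 80/130]
  60 → van 4  [load 120/130]
  50 → van 6  [load 130/130]
  80 → van 7 (new)  [load 80/130]
  80 → van 8 (new)  [load 80/130]
  40 → van 2  [load 130/130]
  110 → van 9 (new)  [load 110/130]
  70 → van 10 (new)  [load 70/130]
  80 → van 11 (new)  [load 80/130]
11 vans opened.

11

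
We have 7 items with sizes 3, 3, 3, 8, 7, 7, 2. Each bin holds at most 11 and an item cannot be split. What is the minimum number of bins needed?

Total = 8 + 7 + 7 + 3 + 3 + 3 + 2 = 33.
Lower bound: ⌈33/11⌉ = 3 bins.
A packing using 4 bins:
  bin 1: 8 + 3 = 11
  bin 2: 7 + 3 = 10
  bin 3: 7 + 3 = 10
  bin 4: 2 = 2
No arrangement into 3 bins stays within capacity, so 4 is optimal.

4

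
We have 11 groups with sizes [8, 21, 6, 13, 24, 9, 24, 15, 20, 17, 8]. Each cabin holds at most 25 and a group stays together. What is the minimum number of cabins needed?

Total = 24 + 24 + 21 + 20 + 17 + 15 + 13 + 9 + 8 + 8 + 6 = 165.
Lower bound: ⌈165/25⌉ = 7 cabins.
A packing using 8 cabins:
  cabin 1: 24 = 24
  cabin 2: 24 = 24
  cabin 3: 21 = 21
  cabin 4: 20 = 20
  cabin 5: 17 + 8 = 25
  cabin 6: 15 + 9 = 24
  cabin 7: 13 + 8 = 21
  cabin 8: 6 = 6
No arrangement into 7 cabins stays within capacity, so 8 is optimal.

8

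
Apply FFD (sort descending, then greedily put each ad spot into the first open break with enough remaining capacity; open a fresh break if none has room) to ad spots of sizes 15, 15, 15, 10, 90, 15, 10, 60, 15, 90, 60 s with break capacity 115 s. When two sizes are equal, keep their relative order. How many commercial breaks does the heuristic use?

Sorted descending: 90, 90, 60, 60, 15, 15, 15, 15, 15, 10, 10.
  90 → break 1 (new)  [load 90/115]
  90 → break 2 (new)  [load 90/115]
  60 → break 3 (new)  [load 60/115]
  60 → break 4 (new)  [load 60/115]
  15 → break 1  [load 105/115]
  15 → break 2  [load 105/115]
  15 → break 3  [load 75/115]
  15 → break 3  [load 90/115]
  15 → break 3  [load 105/115]
  10 → break 1  [load 115/115]
  10 → break 2  [load 115/115]
4 commercial breaks opened.

4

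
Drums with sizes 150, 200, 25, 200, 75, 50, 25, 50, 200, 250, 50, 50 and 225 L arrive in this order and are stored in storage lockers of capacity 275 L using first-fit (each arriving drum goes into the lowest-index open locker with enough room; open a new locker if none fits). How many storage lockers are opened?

6

  150 → locker 1 (new)  [load 150/275]
  200 → locker 2 (new)  [load 200/275]
  25 → locker 1  [load 175/275]
  200 → locker 3 (new)  [load 200/275]
  75 → locker 1  [load 250/275]
  50 → locker 2  [load 250/275]
  25 → locker 1  [load 275/275]
  50 → locker 3  [load 250/275]
  200 → locker 4 (new)  [load 200/275]
  250 → locker 5 (new)  [load 250/275]
  50 → locker 4  [load 250/275]
  50 → locker 6 (new)  [load 50/275]
  225 → locker 6  [load 275/275]
6 storage lockers opened.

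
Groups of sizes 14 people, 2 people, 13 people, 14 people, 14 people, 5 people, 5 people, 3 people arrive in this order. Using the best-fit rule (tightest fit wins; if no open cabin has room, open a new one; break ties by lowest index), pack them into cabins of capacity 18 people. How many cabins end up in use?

5

  14 → cabin 1 (new)  [load 14/18]
  2 → cabin 1  [load 16/18]
  13 → cabin 2 (new)  [load 13/18]
  14 → cabin 3 (new)  [load 14/18]
  14 → cabin 4 (new)  [load 14/18]
  5 → cabin 2  [load 18/18]
  5 → cabin 5 (new)  [load 5/18]
  3 → cabin 3  [load 17/18]
5 cabins opened.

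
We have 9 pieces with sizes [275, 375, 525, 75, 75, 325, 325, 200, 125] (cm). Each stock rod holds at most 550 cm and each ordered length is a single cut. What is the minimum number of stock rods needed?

5

Total = 525 + 375 + 325 + 325 + 275 + 200 + 125 + 75 + 75 = 2300 cm.
Lower bound: ⌈2300/550⌉ = 5 stock rods.
A packing using 5 stock rods:
  stock rod 1: 525 = 525
  stock rod 2: 375 + 125 = 500
  stock rod 3: 325 + 200 = 525
  stock rod 4: 325 + 75 + 75 = 475
  stock rod 5: 275 = 275
This matches the lower bound, so 5 is optimal.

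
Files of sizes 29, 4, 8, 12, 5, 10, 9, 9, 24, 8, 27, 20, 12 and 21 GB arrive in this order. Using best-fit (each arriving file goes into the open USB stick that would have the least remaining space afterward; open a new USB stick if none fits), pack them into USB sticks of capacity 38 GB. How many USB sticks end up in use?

  29 → USB stick 1 (new)  [load 29/38]
  4 → USB stick 1  [load 33/38]
  8 → USB stick 2 (new)  [load 8/38]
  12 → USB stick 2  [load 20/38]
  5 → USB stick 1  [load 38/38]
  10 → USB stick 2  [load 30/38]
  9 → USB stick 3 (new)  [load 9/38]
  9 → USB stick 3  [load 18/38]
  24 → USB stick 4 (new)  [load 24/38]
  8 → USB stick 2  [load 38/38]
  27 → USB stick 5 (new)  [load 27/38]
  20 → USB stick 3  [load 38/38]
  12 → USB stick 4  [load 36/38]
  21 → USB stick 6 (new)  [load 21/38]
6 USB sticks opened.

6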